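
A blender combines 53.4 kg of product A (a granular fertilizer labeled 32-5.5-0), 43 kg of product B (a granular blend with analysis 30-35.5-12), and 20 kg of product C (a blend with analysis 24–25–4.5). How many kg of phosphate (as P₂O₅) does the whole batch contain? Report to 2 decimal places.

23.20 kg P₂O₅

P₂O₅ mass = 5.5%×53.4 + 35.5%×43 + 25%×20 = 23.202 kg.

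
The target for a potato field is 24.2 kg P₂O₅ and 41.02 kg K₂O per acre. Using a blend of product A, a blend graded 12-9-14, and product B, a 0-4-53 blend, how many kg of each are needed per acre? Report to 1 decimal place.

265.7 kg product A, 7.2 kg product B

With a, b = kg per acre of product A and product B:
P₂O₅: 0.09·a + 0.04·b = 24.2
K₂O: 0.14·a + 0.53·b = 41.02
Eliminate a: (row1) − 0.09/0.14·(row2) → -0.300714·b = -2.17, so b = 7.21615.
Back-substitute: a = (24.2 − 0.04·7.21615) / 0.09 = 265.682.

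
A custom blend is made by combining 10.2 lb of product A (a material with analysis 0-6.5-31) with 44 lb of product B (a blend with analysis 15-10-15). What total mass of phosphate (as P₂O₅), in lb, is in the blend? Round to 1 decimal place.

5.1 lb P₂O₅

P₂O₅ mass = 6.5%×10.2 + 10%×44 = 5.063 lb.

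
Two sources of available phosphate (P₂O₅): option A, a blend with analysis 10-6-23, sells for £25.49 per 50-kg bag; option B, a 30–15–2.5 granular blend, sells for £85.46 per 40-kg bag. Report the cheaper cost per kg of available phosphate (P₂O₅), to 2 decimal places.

option A: P₂O₅ per bag = 50 × 6% = 3 kg; cost = 25.49 / 3 = £8.4967/kg P₂O₅.
option B: P₂O₅ per bag = 40 × 15% = 6 kg; cost = 85.46 / 6 = £14.2433/kg P₂O₅.
option A is cheaper.

£8.50 per kg P₂O₅ (option A)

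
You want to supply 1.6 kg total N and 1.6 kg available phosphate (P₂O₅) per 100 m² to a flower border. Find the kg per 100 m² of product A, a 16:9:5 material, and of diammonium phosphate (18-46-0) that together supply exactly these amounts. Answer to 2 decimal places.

With a, b = kg per 100 m² of product A and diammonium phosphate:
N: 0.16·a + 0.18·b = 1.6
P₂O₅: 0.09·a + 0.46·b = 1.6
From row1: a = (1.6 − 0.18·b) / 0.16.
Into row2: 0.09·(1.6 − 0.18·b)/0.16 + 0.46·b = 1.6 → b = 1.95122, a = 7.80488.

7.80 kg product A, 1.95 kg diammonium phosphate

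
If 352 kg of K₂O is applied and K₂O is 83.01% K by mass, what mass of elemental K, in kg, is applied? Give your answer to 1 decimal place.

292.2 kg K

K = 352 × 0.8301 = 292.195 kg.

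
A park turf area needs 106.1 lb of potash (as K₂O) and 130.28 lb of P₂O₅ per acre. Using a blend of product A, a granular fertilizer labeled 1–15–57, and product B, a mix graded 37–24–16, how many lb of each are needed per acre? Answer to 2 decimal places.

With a, b = lb per acre of product A and product B:
K₂O: 0.57·a + 0.16·b = 106.1
P₂O₅: 0.15·a + 0.24·b = 130.28
Solving simultaneously: a = 40.9504, b = 517.239.

40.95 lb product A, 517.24 lb product B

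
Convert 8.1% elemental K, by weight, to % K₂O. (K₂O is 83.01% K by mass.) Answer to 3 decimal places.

9.758% K₂O

%K₂O = 8.1 / 0.8301 = 9.75786%.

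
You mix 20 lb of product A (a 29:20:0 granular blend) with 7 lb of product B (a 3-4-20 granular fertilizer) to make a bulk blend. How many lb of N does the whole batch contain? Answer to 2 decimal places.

N mass = 29%×20 + 3%×7 = 6.01 lb.

6.01 lb N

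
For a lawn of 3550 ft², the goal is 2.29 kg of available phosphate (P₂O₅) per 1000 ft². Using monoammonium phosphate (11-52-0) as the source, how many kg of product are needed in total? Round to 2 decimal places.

Product per 1000 ft² = 2.29 / 52% = 4.40385 kg.
Total product = 4.40385 × 3550 / 1000 = 15.6337 kg.

15.63 kg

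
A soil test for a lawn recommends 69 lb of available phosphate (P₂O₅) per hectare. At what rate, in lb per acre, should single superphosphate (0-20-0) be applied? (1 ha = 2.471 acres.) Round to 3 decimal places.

139.620 lb of product per acre

Product per hectare = 69 / 20% = 345 lb.
Convert to per acre: 345 × 0.404694 = 139.6196 lb.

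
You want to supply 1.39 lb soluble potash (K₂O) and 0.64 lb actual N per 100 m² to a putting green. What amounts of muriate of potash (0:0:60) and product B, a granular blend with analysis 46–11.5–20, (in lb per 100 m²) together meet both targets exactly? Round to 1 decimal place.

1.9 lb muriate of potash, 1.4 lb product B

Let a = lb of muriate of potash, b = lb of product B (per 100 m²).
K₂O: 0.6·a + 0.2·b = 1.39
N: 0·a + 0.46·b = 0.64
Solving simultaneously: a = 1.8529, b = 1.3913.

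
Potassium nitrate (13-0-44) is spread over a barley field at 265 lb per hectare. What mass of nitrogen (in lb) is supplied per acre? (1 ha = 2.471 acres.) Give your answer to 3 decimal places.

nitrogen per hectare = 265 × 13% = 34.45 lb.
Convert to per acre: 34.45 × 0.404694 = 13.9417 lb.

13.942 lb N per acre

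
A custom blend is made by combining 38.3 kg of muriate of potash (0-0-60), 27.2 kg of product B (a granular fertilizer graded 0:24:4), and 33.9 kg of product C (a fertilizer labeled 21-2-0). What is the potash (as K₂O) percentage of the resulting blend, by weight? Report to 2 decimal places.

24.21% K₂O

Total mass = 38.3 + 27.2 + 33.9 = 99.4 kg.
K₂O mass = 60%×38.3 + 4%×27.2 + 0%×33.9 = 24.068 kg.
% K₂O = 24.068 / 99.4 = 24.2133%.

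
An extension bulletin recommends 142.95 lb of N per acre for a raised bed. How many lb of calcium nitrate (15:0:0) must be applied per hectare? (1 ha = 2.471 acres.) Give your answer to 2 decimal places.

2354.86 lb of product per hectare

Product per acre = 142.95 / 15% = 953 lb.
Convert to per hectare: 953 × 2.471 = 2354.863 lb.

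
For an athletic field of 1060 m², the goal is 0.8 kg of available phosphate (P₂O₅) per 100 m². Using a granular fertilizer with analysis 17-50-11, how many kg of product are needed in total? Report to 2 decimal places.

Product per 100 m² = 0.8 / 50% = 1.6 kg.
Total product = 1.6 × 1060 / 100 = 16.96 kg.

16.96 kg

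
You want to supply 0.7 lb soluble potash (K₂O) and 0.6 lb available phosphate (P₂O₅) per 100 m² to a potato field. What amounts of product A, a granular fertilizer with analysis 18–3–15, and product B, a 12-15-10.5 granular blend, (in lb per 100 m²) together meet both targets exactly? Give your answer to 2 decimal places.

2.17 lb product A, 3.57 lb product B

Let a = lb of product A, b = lb of product B (per 100 m²).
K₂O: 0.15·a + 0.105·b = 0.7
P₂O₅: 0.03·a + 0.15·b = 0.6
Eliminate a: (row1) − 0.15/0.03·(row2) → -0.645·b = -2.3, so b = 3.56589.
Back-substitute: a = (0.7 − 0.105·3.56589) / 0.15 = 2.17054.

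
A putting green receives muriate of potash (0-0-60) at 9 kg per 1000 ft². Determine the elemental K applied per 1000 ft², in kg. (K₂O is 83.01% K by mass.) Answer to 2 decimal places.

K₂O per 1000 ft² = 9 × 60% = 5.4 kg.
Elemental K = 5.4 × 0.8301 = 4.48254 kg per 1000 ft².

4.48 kg K per thousand sq ft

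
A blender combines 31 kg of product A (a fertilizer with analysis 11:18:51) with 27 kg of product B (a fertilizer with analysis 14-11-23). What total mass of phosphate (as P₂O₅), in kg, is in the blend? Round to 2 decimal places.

P₂O₅ mass = 18%×31 + 11%×27 = 8.55 kg.

8.55 kg P₂O₅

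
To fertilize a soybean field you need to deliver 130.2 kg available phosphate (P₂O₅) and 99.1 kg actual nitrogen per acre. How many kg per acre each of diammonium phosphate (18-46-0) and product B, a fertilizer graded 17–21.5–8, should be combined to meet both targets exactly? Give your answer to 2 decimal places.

20.95 kg diammonium phosphate, 560.76 kg product B

Let a = kg of diammonium phosphate, b = kg of product B (per acre).
P₂O₅: 0.46·a + 0.215·b = 130.2
N: 0.18·a + 0.17·b = 99.1
Eliminate b: (row1) − 0.215/0.17·(row2) → 0.232353·a = 4.86765, so a = 20.9494.
Then b = (99.1 − 0.18·20.9494) / 0.17 = 560.759.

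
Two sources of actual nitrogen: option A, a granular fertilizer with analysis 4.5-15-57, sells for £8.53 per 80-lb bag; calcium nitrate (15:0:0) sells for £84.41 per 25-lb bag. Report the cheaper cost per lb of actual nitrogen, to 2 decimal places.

option A: N per bag = 80 × 4.5% = 3.6 lb; cost = 8.53 / 3.6 = £2.3694/lb N.
calcium nitrate: N per bag = 25 × 15% = 3.75 lb; cost = 84.41 / 3.75 = £22.5093/lb N.
option A is cheaper.

£2.37 per lb N (option A)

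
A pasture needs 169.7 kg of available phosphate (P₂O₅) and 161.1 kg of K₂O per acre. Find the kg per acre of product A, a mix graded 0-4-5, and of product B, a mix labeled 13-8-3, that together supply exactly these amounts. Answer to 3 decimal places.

2784.643 kg product A, 728.929 kg product B

With a, b = kg per acre of product A and product B:
P₂O₅: 0.04·a + 0.08·b = 169.7
K₂O: 0.05·a + 0.03·b = 161.1
Eliminate a: (row1) − 0.04/0.05·(row2) → 0.056·b = 40.82, so b = 728.9286.
Back-substitute: a = (169.7 − 0.08·728.9286) / 0.04 = 2784.6429.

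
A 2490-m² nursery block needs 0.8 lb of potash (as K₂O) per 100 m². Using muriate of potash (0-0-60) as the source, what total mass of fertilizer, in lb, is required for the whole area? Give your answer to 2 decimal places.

33.20 lb

Product per 100 m² = 0.8 / 60% = 1.33333 lb.
Total product = 1.33333 × 2490 / 100 = 33.2 lb.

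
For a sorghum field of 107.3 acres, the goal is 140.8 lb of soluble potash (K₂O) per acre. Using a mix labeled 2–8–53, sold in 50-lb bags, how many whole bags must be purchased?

571 bags

Product per acre = 140.8 / 53% = 265.66 lb.
Total product = 265.66 × 107.3 = 28505.4 lb.
Bags = ⌈28505.4 / 50⌉ = 571.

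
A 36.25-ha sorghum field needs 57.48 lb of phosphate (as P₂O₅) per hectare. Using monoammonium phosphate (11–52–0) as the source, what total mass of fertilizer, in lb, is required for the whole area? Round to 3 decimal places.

Product per hectare = 57.48 / 52% = 110.538 lb.
Total product = 110.538 × 36.25 = 4007.0192 lb.

4007.019 lb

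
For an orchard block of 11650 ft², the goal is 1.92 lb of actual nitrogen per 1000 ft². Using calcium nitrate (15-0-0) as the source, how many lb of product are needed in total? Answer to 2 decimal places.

Product per 1000 ft² = 1.92 / 15% = 12.8 lb.
Total product = 12.8 × 11650 / 1000 = 149.12 lb.

149.12 lb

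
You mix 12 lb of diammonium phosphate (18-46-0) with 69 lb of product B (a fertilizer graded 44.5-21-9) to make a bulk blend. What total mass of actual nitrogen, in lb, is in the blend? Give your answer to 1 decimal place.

N mass = 18%×12 + 44.5%×69 = 32.865 lb.

32.9 lb N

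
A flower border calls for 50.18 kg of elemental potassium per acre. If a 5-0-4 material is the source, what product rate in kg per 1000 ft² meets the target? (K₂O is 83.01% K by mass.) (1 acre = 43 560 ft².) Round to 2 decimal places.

34.69 kg of product per thousand sq ft

As K₂O: 50.18 / 0.8301 = 60.4505 kg per acre.
Product per acre = 60.4505 / 4% = 1511.26 kg.
Convert to per 1000 ft²: 1511.26 × 0.0229568 = 34.6938 kg.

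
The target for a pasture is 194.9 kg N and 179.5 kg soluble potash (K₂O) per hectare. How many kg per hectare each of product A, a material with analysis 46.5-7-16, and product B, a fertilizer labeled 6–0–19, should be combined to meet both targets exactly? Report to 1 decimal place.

With a, b = kg per hectare of product A and product B:
N: 0.465·a + 0.06·b = 194.9
K₂O: 0.16·a + 0.19·b = 179.5
Eliminate b: (row1) − 0.06/0.19·(row2) → 0.414474·a = 138.216, so a = 333.473.
Then b = (179.5 − 0.16·333.473) / 0.19 = 663.917.

333.5 kg product A, 663.9 kg product B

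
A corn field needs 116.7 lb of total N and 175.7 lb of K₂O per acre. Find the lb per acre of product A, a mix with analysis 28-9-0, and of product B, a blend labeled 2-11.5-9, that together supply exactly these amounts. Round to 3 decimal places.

Let a = lb of product A, b = lb of product B (per acre).
N: 0.28·a + 0.02·b = 116.7
K₂O: 0·a + 0.09·b = 175.7
Solving simultaneously: a = 277.3413, b = 1952.2222.

277.341 lb product A, 1952.222 lb product B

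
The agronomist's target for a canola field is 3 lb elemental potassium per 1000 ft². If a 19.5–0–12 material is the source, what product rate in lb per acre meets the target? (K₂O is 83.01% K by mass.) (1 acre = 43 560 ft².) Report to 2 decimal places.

As K₂O: 3 / 0.8301 = 3.61402 lb per 1000 ft².
Product per 1000 ft² = 3.61402 / 12% = 30.1169 lb.
Convert to per acre: 30.1169 × 43.56 = 1311.8901 lb.

1311.89 lb of product per acre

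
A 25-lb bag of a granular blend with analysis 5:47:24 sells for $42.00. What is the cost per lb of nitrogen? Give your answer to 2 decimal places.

N in bag = 25 × 5% = 1.25 lb.
Cost per lb N = $42.00 / 1.25 = $33.6000.

$33.60 per lb N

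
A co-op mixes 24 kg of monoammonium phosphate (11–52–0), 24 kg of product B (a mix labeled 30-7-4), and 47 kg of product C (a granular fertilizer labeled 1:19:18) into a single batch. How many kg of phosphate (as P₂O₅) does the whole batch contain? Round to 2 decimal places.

P₂O₅ mass = 52%×24 + 7%×24 + 19%×47 = 23.09 kg.

23.09 kg P₂O₅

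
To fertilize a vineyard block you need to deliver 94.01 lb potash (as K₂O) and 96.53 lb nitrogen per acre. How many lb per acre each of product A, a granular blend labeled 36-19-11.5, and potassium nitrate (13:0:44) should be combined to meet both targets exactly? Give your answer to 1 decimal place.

210.9 lb product A, 158.5 lb potassium nitrate

With a, b = lb per acre of product A and potassium nitrate:
K₂O: 0.115·a + 0.44·b = 94.01
N: 0.36·a + 0.13·b = 96.53
From row1: a = (94.01 − 0.44·b) / 0.115.
Into row2: 0.36·(94.01 − 0.44·b)/0.115 + 0.13·b = 96.53 → b = 158.541, a = 210.888.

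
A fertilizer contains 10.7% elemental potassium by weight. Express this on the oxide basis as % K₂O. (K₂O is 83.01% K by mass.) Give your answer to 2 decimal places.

12.89% K₂O

%K₂O = 10.7 / 0.8301 = 12.89001%.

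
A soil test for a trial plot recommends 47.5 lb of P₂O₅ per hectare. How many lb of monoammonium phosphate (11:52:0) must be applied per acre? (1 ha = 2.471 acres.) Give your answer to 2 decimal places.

36.97 lb of product per acre

Product per hectare = 47.5 / 52% = 91.3462 lb.
Convert to per acre: 91.3462 × 0.404694 = 36.9673 lb.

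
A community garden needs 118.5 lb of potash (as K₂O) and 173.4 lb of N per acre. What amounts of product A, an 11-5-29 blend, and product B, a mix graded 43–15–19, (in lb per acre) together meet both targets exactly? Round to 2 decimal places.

173.50 lb product A, 358.87 lb product B

With a, b = lb per acre of product A and product B:
K₂O: 0.29·a + 0.19·b = 118.5
N: 0.11·a + 0.43·b = 173.4
Eliminate b: (row1) − 0.19/0.43·(row2) → 0.241395·a = 41.8814, so a = 173.497.
Then b = (173.4 − 0.11·173.497) / 0.43 = 358.873.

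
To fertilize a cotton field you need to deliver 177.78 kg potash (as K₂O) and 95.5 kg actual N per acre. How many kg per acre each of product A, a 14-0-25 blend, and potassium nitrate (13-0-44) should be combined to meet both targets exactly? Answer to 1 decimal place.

Per-acre balance (a = product A, b = potassium nitrate):
K₂O: 0.25·a + 0.44·b = 177.78
N: 0.14·a + 0.13·b = 95.5
From row1: a = (177.78 − 0.44·b) / 0.25.
Into row2: 0.14·(177.78 − 0.44·b)/0.25 + 0.13·b = 95.5 → b = 34.8522, a = 649.78.

649.8 kg product A, 34.9 kg potassium nitrate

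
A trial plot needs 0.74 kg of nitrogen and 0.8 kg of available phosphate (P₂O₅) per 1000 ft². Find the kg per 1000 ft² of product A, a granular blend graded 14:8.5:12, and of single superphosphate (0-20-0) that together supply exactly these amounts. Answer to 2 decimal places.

With a, b = kg per 1000 ft² of product A and single superphosphate:
N: 0.14·a + 0·b = 0.74
P₂O₅: 0.085·a + 0.2·b = 0.8
Eliminate a: (row1) − 0.14/0.085·(row2) → -0.329412·b = -0.577647, so b = 1.75357.
Back-substitute: a = (0.74 − 0·1.75357) / 0.14 = 5.28571.

5.29 kg product A, 1.75 kg single superphosphate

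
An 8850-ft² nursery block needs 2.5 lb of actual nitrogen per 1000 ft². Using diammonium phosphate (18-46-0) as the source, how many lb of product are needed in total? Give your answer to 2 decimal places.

Product per 1000 ft² = 2.5 / 18% = 13.8889 lb.
Total product = 13.8889 × 8850 / 1000 = 122.917 lb.

122.92 lb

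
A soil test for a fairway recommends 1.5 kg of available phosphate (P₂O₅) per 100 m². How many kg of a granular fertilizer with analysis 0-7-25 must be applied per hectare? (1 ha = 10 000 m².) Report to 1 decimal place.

2142.9 kg of product per hectare

Product per 100 m² = 1.5 / 7% = 21.4286 kg.
Convert to per hectare: 21.4286 × 100 = 2142.86 kg.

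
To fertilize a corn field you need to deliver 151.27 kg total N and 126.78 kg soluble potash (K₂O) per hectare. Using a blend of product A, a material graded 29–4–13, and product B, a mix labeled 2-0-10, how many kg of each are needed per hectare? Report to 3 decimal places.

476.947 kg product A, 647.769 kg product B

Let a = kg of product A, b = kg of product B (per hectare).
N: 0.29·a + 0.02·b = 151.27
K₂O: 0.13·a + 0.1·b = 126.78
From row1: a = (151.27 − 0.02·b) / 0.29.
Into row2: 0.13·(151.27 − 0.02·b)/0.29 + 0.1·b = 126.78 → b = 647.7689, a = 476.94697.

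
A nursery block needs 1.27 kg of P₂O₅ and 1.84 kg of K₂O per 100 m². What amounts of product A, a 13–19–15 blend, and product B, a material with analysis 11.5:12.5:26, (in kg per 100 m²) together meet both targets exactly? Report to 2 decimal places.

Let a = kg of product A, b = kg of product B (per 100 m²).
P₂O₅: 0.19·a + 0.125·b = 1.27
K₂O: 0.15·a + 0.26·b = 1.84
Eliminate b: (row1) − 0.125/0.26·(row2) → 0.117885·a = 0.385385, so a = 3.26917.
Then b = (1.84 − 0.15·3.26917) / 0.26 = 5.19086.

3.27 kg product A, 5.19 kg product B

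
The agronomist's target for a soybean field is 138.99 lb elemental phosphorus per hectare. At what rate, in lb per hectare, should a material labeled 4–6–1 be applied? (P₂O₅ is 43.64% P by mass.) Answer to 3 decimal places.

As P₂O₅: 138.99 / 0.4364 = 318.492 lb per hectare.
Product per hectare = 318.492 / 6% = 5308.20348 lb.

5308.203 lb of product per hectare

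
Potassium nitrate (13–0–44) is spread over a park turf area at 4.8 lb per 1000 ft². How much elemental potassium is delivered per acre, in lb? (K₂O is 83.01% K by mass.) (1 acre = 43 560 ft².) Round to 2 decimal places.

76.37 lb K per acre

K₂O per 1000 ft² = 4.8 × 44% = 2.112 lb.
Elemental K = 2.112 × 0.8301 = 1.75317 lb per 1000 ft².
Convert to per acre: 1.75317 × 43.56 = 76.3681 lb.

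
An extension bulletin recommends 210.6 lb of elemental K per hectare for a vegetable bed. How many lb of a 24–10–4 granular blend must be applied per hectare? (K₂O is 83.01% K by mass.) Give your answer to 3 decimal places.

As K₂O: 210.6 / 0.8301 = 253.704 lb per hectare.
Product per hectare = 253.704 / 4% = 6342.6093 lb.

6342.609 lb of product per hectare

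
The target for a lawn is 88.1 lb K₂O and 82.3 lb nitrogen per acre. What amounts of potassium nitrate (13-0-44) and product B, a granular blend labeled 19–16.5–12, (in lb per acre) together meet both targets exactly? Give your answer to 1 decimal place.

100.9 lb potassium nitrate, 364.1 lb product B

Per-acre balance (a = potassium nitrate, b = product B):
K₂O: 0.44·a + 0.12·b = 88.1
N: 0.13·a + 0.19·b = 82.3
Eliminate a: (row1) − 0.44/0.13·(row2) → -0.523077·b = -190.454, so b = 364.103.
Back-substitute: a = (88.1 − 0.12·364.103) / 0.44 = 100.926.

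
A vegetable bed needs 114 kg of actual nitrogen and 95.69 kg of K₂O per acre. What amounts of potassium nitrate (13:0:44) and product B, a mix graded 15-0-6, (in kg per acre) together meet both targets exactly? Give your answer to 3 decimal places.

129.098 kg potassium nitrate, 648.115 kg product B

Let a = kg of potassium nitrate, b = kg of product B (per acre).
N: 0.13·a + 0.15·b = 114
K₂O: 0.44·a + 0.06·b = 95.69
Eliminate b: (row1) − 0.15/0.06·(row2) → -0.97·a = -125.225, so a = 129.0979.
Then b = (95.69 − 0.44·129.0979) / 0.06 = 648.1151.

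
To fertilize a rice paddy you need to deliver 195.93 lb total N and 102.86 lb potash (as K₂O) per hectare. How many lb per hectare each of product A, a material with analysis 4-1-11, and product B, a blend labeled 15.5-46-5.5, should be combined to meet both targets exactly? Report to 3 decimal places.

Per-hectare balance (a = product A, b = product B):
N: 0.04·a + 0.155·b = 195.93
K₂O: 0.11·a + 0.055·b = 102.86
From row1: a = (195.93 − 0.155·b) / 0.04.
Into row2: 0.11·(195.93 − 0.155·b)/0.04 + 0.055·b = 102.86 → b = 1174.2694, a = 347.9562.

347.956 lb product A, 1174.269 lb product B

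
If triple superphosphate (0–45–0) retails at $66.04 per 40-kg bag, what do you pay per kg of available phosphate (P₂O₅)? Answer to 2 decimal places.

$3.67 per kg P₂O₅

P₂O₅ in bag = 40 × 45% = 18 kg.
Cost per kg P₂O₅ = $66.04 / 18 = $3.6689.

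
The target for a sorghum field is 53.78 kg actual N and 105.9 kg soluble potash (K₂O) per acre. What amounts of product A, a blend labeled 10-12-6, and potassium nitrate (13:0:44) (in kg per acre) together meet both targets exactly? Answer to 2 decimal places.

With a, b = kg per acre of product A and potassium nitrate:
N: 0.1·a + 0.13·b = 53.78
K₂O: 0.06·a + 0.44·b = 105.9
Eliminate b: (row1) − 0.13/0.44·(row2) → 0.0822727·a = 22.4914, so a = 273.376.
Then b = (105.9 − 0.06·273.376) / 0.44 = 203.403.

273.38 kg product A, 203.40 kg potassium nitrate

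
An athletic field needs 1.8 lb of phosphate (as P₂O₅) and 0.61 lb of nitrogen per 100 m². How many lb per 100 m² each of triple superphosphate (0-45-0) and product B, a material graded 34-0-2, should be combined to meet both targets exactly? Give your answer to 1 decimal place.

4.0 lb triple superphosphate, 1.8 lb product B

With a, b = lb per 100 m² of triple superphosphate and product B:
P₂O₅: 0.45·a + 0·b = 1.8
N: 0·a + 0.34·b = 0.61
Solving simultaneously: a = 4, b = 1.79412.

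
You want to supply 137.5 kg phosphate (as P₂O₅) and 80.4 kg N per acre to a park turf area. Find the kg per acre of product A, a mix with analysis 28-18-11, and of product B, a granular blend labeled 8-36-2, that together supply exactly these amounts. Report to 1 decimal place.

207.7 kg product A, 278.1 kg product B

With a, b = kg per acre of product A and product B:
P₂O₅: 0.18·a + 0.36·b = 137.5
N: 0.28·a + 0.08·b = 80.4
Eliminate b: (row1) − 0.36/0.08·(row2) → -1.08·a = -224.3, so a = 207.685.
Then b = (80.4 − 0.28·207.685) / 0.08 = 278.102.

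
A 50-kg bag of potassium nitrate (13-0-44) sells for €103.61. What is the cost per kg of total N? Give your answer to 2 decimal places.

N in bag = 50 × 13% = 6.5 kg.
Cost per kg N = €103.61 / 6.5 = €15.9400.

€15.94 per kg N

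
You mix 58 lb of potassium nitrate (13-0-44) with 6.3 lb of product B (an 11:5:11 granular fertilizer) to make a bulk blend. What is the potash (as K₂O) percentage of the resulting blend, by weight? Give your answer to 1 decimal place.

Total mass = 58 + 6.3 = 64.3 lb.
K₂O mass = 44%×58 + 11%×6.3 = 26.213 lb.
% K₂O = 26.213 / 64.3 = 40.7667%.

40.8% K₂O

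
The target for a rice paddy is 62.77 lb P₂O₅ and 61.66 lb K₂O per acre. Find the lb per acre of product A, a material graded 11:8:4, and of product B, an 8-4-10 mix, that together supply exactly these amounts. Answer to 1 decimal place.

Per-acre balance (a = product A, b = product B):
P₂O₅: 0.08·a + 0.04·b = 62.77
K₂O: 0.04·a + 0.1·b = 61.66
Eliminate a: (row1) − 0.08/0.04·(row2) → -0.16·b = -60.55, so b = 378.437.
Back-substitute: a = (62.77 − 0.04·378.437) / 0.08 = 595.406.

595.4 lb product A, 378.4 lb product B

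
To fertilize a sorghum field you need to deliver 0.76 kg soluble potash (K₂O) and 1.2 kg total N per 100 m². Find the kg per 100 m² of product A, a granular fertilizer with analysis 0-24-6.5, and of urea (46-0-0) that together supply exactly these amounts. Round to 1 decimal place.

With a, b = kg per 100 m² of product A and urea:
K₂O: 0.065·a + 0·b = 0.76
N: 0·a + 0.46·b = 1.2
Solving simultaneously: a = 11.6923, b = 2.6087.

11.7 kg product A, 2.6 kg urea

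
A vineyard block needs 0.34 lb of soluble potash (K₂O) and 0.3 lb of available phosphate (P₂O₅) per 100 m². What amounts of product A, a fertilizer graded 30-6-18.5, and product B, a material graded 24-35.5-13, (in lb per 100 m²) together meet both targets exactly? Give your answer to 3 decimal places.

Per-100 m² balance (a = product A, b = product B):
K₂O: 0.185·a + 0.13·b = 0.34
P₂O₅: 0.06·a + 0.355·b = 0.3
From row1: a = (0.34 − 0.13·b) / 0.185.
Into row2: 0.06·(0.34 − 0.13·b)/0.185 + 0.355·b = 0.3 → b = 0.606479, a = 1.41166.

1.412 lb product A, 0.606 lb product B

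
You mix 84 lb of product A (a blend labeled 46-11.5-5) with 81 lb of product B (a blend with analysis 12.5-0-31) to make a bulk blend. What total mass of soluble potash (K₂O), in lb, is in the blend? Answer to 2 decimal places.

29.31 lb K₂O

K₂O mass = 5%×84 + 31%×81 = 29.31 lb.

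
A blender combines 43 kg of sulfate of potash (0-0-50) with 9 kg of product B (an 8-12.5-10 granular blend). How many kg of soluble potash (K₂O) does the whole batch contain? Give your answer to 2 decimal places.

22.40 kg K₂O

K₂O mass = 50%×43 + 10%×9 = 22.4 kg.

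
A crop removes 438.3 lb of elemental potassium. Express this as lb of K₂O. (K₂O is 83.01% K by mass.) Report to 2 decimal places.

K₂O = 438.3 / 0.8301 = 528.009 lb.

528.01 lb K₂O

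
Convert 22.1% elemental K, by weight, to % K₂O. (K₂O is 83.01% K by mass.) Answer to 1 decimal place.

26.6% K₂O

%K₂O = 22.1 / 0.8301 = 26.6233%.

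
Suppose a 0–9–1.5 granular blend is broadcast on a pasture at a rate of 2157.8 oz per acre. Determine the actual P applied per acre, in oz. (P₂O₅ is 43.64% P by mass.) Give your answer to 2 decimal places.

84.75 oz P per acre

P₂O₅ per acre = 2157.8 × 9% = 194.202 oz.
Elemental P = 194.202 × 0.4364 = 84.7498 oz per acre.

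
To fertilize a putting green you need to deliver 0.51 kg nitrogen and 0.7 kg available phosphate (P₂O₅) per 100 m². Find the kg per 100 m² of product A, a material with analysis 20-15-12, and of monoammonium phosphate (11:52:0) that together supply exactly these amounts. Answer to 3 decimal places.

2.151 kg product A, 0.726 kg monoammonium phosphate

Let a = kg of product A, b = kg of monoammonium phosphate (per 100 m²).
N: 0.2·a + 0.11·b = 0.51
P₂O₅: 0.15·a + 0.52·b = 0.7
Solving simultaneously: a = 2.15086, b = 0.725714.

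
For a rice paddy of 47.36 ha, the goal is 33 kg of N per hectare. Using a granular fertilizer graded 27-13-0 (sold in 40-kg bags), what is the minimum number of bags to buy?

Product per hectare = 33 / 27% = 122.222 kg.
Total product = 122.222 × 47.36 = 5788.44 kg.
Bags = ⌈5788.44 / 40⌉ = 145.

145 bags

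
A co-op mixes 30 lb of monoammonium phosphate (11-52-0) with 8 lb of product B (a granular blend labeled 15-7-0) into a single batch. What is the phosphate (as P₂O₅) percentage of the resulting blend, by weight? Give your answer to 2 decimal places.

42.53% P₂O₅

Total mass = 30 + 8 = 38 lb.
P₂O₅ mass = 52%×30 + 7%×8 = 16.16 lb.
% P₂O₅ = 16.16 / 38 = 42.5263%.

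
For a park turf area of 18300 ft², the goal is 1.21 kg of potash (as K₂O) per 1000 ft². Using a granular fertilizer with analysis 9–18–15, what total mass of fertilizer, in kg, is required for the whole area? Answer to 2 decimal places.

147.62 kg

Product per 1000 ft² = 1.21 / 15% = 8.06667 kg.
Total product = 8.06667 × 18300 / 1000 = 147.62 kg.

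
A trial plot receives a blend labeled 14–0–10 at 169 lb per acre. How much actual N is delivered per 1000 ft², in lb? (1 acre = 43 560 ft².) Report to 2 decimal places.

nitrogen per acre = 169 × 14% = 23.66 lb.
Convert to per 1000 ft²: 23.66 × 0.0229568 = 0.543159 lb.

0.54 lb N per thousand sq ft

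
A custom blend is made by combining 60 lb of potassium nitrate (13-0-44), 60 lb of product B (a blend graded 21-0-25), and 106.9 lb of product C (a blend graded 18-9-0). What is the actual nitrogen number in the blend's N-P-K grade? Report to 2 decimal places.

Total mass = 60 + 60 + 106.9 = 226.9 lb.
N mass = 13%×60 + 21%×60 + 18%×106.9 = 39.642 lb.
% N = 39.642 / 226.9 = 17.4711%.

17.47% N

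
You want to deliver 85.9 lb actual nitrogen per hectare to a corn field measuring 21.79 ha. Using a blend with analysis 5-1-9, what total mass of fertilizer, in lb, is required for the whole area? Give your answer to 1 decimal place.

Product per hectare = 85.9 / 5% = 1718 lb.
Total product = 1718 × 21.79 = 37435.22 lb.

37435.2 lb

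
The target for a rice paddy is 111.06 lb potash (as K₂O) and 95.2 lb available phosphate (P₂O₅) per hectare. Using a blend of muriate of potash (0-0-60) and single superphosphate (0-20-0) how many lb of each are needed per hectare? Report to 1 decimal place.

Let a = lb of muriate of potash, b = lb of single superphosphate (per hectare).
K₂O: 0.6·a + 0·b = 111.06
P₂O₅: 0·a + 0.2·b = 95.2
Solving simultaneously: a = 185.1, b = 476.

185.1 lb muriate of potash, 476.0 lb single superphosphate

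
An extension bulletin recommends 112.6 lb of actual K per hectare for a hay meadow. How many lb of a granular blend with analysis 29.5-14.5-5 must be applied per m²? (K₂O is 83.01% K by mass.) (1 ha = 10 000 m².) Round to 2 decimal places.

0.27 lb of product per sq m

As K₂O: 112.6 / 0.8301 = 135.646 lb per hectare.
Product per hectare = 135.646 / 5% = 2712.93 lb.
Convert to per m²: 2712.93 × 0.0001 = 0.271293 lb.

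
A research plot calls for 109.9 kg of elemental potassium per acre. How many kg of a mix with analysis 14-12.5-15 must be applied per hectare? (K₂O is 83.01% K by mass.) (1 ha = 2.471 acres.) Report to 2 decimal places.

2180.97 kg of product per hectare

As K₂O: 109.9 / 0.8301 = 132.394 kg per acre.
Product per acre = 132.394 / 15% = 882.625 kg.
Convert to per hectare: 882.625 × 2.471 = 2180.965 kg.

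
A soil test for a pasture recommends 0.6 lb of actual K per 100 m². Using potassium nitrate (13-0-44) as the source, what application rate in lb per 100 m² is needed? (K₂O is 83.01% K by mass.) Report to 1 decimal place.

As K₂O: 0.6 / 0.8301 = 0.722804 lb per 100 m².
Product per 100 m² = 0.722804 / 44% = 1.64274 lb.

1.6 lb of product per hundred sq m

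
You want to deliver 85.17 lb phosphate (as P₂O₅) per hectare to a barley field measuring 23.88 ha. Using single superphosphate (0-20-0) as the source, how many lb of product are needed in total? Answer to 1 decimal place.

Product per hectare = 85.17 / 20% = 425.85 lb.
Total product = 425.85 × 23.88 = 10169.298 lb.

10169.3 lb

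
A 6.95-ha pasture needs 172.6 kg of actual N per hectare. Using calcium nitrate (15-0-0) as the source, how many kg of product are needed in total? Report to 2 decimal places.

Product per hectare = 172.6 / 15% = 1150.67 kg.
Total product = 1150.67 × 6.95 = 7997.133 kg.

7997.13 kg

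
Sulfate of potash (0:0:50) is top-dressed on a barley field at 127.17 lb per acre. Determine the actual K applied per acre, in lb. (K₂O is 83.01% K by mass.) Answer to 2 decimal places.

K₂O per acre = 127.17 × 50% = 63.585 lb.
Elemental K = 63.585 × 0.8301 = 52.7819 lb per acre.

52.78 lb K per acre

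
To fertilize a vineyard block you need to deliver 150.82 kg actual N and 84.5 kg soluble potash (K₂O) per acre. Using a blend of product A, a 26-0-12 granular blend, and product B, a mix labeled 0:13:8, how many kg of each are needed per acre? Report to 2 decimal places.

580.08 kg product A, 186.13 kg product B

With a, b = kg per acre of product A and product B:
N: 0.26·a + 0·b = 150.82
K₂O: 0.12·a + 0.08·b = 84.5
From row1: a = (150.82 − 0·b) / 0.26.
Into row2: 0.12·(150.82 − 0·b)/0.26 + 0.08·b = 84.5 → b = 186.1346, a = 580.077.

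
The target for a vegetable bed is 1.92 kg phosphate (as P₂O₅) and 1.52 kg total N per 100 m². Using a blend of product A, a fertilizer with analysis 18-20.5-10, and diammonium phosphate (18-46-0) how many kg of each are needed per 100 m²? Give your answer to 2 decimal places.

With a, b = kg per 100 m² of product A and diammonium phosphate:
P₂O₅: 0.205·a + 0.46·b = 1.92
N: 0.18·a + 0.18·b = 1.52
Eliminate a: (row1) − 0.205/0.18·(row2) → 0.255·b = 0.188889, so b = 0.740741.
Back-substitute: a = (1.92 − 0.46·0.740741) / 0.205 = 7.7037.

7.70 kg product A, 0.74 kg diammonium phosphate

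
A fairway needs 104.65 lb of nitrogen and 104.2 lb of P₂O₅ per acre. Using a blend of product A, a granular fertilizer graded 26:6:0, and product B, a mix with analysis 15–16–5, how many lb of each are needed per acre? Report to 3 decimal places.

34.172 lb product A, 638.436 lb product B

Per-acre balance (a = product A, b = product B):
N: 0.26·a + 0.15·b = 104.65
P₂O₅: 0.06·a + 0.16·b = 104.2
From row1: a = (104.65 − 0.15·b) / 0.26.
Into row2: 0.06·(104.65 − 0.15·b)/0.26 + 0.16·b = 104.2 → b = 638.4356, a = 34.1718.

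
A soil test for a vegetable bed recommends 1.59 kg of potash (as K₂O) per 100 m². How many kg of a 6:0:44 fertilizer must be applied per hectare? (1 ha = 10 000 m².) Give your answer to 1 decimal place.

361.4 kg of product per hectare

Product per 100 m² = 1.59 / 44% = 3.61364 kg.
Convert to per hectare: 3.61364 × 100 = 361.364 kg.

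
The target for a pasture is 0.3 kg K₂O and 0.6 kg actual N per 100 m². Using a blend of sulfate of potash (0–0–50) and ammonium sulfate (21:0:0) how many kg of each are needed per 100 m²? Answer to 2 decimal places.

With a, b = kg per 100 m² of sulfate of potash and ammonium sulfate:
K₂O: 0.5·a + 0·b = 0.3
N: 0·a + 0.21·b = 0.6
Solving simultaneously: a = 0.6, b = 2.85714.

0.60 kg sulfate of potash, 2.86 kg ammonium sulfate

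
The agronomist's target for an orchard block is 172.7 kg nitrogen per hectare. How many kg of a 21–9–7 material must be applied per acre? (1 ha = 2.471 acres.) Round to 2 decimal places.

Product per hectare = 172.7 / 21% = 822.381 kg.
Convert to per acre: 822.381 × 0.404694 = 332.813 kg.

332.81 kg of product per acre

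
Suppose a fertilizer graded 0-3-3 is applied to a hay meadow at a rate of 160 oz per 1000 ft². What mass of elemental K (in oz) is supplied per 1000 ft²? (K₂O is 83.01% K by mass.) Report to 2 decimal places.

3.98 oz K per thousand sq ft

K₂O per 1000 ft² = 160 × 3% = 4.8 oz.
Elemental K = 4.8 × 0.8301 = 3.98448 oz per 1000 ft².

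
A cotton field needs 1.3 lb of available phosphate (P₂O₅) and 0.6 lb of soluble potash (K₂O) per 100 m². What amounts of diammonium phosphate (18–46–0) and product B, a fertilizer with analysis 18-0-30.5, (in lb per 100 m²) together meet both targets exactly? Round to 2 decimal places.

With a, b = lb per 100 m² of diammonium phosphate and product B:
P₂O₅: 0.46·a + 0·b = 1.3
K₂O: 0·a + 0.305·b = 0.6
Solving simultaneously: a = 2.82609, b = 1.96721.

2.83 lb diammonium phosphate, 1.97 lb product B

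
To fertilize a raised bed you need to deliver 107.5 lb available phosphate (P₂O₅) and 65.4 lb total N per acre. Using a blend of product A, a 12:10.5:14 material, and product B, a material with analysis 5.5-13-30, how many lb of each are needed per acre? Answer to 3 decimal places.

Let a = lb of product A, b = lb of product B (per acre).
P₂O₅: 0.105·a + 0.13·b = 107.5
N: 0.12·a + 0.055·b = 65.4
Eliminate b: (row1) − 0.13/0.055·(row2) → -0.178636·a = -47.0818, so a = 263.5623.
Then b = (65.4 − 0.12·263.5623) / 0.055 = 614.0458.

263.562 lb product A, 614.046 lb product B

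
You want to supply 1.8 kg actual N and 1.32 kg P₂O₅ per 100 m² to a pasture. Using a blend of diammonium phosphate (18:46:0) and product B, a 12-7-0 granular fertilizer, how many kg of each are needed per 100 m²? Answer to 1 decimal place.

0.8 kg diammonium phosphate, 13.9 kg product B

Per-100 m² balance (a = diammonium phosphate, b = product B):
N: 0.18·a + 0.12·b = 1.8
P₂O₅: 0.46·a + 0.07·b = 1.32
From row1: a = (1.8 − 0.12·b) / 0.18.
Into row2: 0.46·(1.8 − 0.12·b)/0.18 + 0.07·b = 1.32 → b = 13.8592, a = 0.760563.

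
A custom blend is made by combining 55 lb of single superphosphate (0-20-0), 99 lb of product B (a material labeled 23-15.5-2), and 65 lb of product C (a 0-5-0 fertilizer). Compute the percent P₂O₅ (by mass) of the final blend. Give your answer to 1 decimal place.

Total mass = 55 + 99 + 65 = 219 lb.
P₂O₅ mass = 20%×55 + 15.5%×99 + 5%×65 = 29.595 lb.
% P₂O₅ = 29.595 / 219 = 13.5137%.

13.5% P₂O₅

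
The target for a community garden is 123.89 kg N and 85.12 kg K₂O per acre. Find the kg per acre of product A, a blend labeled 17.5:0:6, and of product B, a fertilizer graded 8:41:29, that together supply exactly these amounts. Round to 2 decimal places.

With a, b = kg per acre of product A and product B:
N: 0.175·a + 0.08·b = 123.89
K₂O: 0.06·a + 0.29·b = 85.12
Solving simultaneously: a = 633.6997, b = 162.407.

633.70 kg product A, 162.41 kg product B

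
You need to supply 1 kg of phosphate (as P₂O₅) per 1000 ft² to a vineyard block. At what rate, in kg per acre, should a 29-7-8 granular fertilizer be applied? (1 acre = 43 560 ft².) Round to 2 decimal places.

Product per 1000 ft² = 1 / 7% = 14.2857 kg.
Convert to per acre: 14.2857 × 43.56 = 622.286 kg.

622.29 kg of product per acre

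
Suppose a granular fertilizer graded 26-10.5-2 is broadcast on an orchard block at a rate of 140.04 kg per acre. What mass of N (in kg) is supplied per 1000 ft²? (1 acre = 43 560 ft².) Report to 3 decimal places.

0.836 kg N per thousand sq ft

nitrogen per acre = 140.04 × 26% = 36.4104 kg.
Convert to per 1000 ft²: 36.4104 × 0.0229568 = 0.835868 kg.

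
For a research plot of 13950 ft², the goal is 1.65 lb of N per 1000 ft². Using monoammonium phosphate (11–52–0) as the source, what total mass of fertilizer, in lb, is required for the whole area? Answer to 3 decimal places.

Product per 1000 ft² = 1.65 / 11% = 15 lb.
Total product = 15 × 13950 / 1000 = 209.25 lb.

209.250 lb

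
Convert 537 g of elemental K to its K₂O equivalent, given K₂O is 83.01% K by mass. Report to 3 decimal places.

K₂O = 537 / 0.8301 = 646.91001 g.

646.910 g K₂O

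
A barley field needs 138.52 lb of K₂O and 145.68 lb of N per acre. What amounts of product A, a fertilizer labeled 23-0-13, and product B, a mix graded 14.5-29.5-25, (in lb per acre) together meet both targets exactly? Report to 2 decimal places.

Let a = lb of product A, b = lb of product B (per acre).
K₂O: 0.13·a + 0.25·b = 138.52
N: 0.23·a + 0.145·b = 145.68
Solving simultaneously: a = 422.629, b = 334.313.

422.63 lb product A, 334.31 lb product B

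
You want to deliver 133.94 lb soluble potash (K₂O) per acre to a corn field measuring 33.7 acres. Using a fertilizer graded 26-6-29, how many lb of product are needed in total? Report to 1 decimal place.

15564.8 lb

Product per acre = 133.94 / 29% = 461.862 lb.
Total product = 461.862 × 33.7 = 15564.75 lb.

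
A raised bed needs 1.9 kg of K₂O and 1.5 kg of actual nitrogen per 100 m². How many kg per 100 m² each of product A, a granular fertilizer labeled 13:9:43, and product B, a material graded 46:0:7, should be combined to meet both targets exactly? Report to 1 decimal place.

4.1 kg product A, 2.1 kg product B

Per-100 m² balance (a = product A, b = product B):
K₂O: 0.43·a + 0.07·b = 1.9
N: 0.13·a + 0.46·b = 1.5
Solving simultaneously: a = 4.07525, b = 2.10917.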